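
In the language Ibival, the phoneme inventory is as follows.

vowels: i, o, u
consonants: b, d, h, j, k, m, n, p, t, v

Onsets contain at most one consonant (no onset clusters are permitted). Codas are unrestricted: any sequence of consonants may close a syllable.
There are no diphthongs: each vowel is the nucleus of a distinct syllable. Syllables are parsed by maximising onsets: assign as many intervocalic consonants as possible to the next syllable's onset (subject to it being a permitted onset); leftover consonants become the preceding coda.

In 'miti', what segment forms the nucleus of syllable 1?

i

Nuclei (vowels): i, i → 2 syllables.
The first nucleus (vowel 1 from the left) is /i/.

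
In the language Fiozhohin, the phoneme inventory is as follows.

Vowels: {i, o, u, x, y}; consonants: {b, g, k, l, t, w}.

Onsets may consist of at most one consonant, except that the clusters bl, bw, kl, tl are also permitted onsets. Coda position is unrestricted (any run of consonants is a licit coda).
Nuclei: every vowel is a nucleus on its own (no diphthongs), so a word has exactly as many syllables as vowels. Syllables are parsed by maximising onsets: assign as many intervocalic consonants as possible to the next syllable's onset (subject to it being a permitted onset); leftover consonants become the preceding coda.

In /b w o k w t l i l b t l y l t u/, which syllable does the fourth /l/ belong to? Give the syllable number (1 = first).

Nuclei (vowels): o, i, y, u → 4 syllables.
σ1/σ2 boundary: /kwtl/ — longest licit onset from the right is /tl/, leaving /kw/ as coda.
σ2/σ3 boundary: /lbtl/ splits as /lb/ + /tl/ (/tl/ is the longest suffix that is a licit onset).
σ3/σ4 boundary: /lt/ — longest licit onset from the right is /t/, leaving /l/ as coda.
Result: bwokw.tlilb.tlyl.tu.
The fourth /l/ is in the coda of syllable 3 (/tlyl/).

3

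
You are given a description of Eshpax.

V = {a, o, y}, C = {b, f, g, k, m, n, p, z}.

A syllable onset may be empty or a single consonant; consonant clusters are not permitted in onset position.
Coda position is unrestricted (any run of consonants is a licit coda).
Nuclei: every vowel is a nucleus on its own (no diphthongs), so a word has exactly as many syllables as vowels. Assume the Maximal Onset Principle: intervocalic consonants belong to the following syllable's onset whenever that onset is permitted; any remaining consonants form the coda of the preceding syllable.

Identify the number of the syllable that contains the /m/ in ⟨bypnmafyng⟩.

Vowels present: y, a, y; each is a nucleus, giving 3 syllables.
V1 /y/ – V2 /a/: cluster /pnm/ — the longest permitted-onset suffix is /m/; onset = /m/, preceding coda = /pn/.
V2 /a/ – V3 /y/: /f/ → onset of the next syllable (single consonants are always licit onsets).
Putting it together: bypn.ma.fyng.
The /m/ is in the onset of syllable 2 (/ma/).

2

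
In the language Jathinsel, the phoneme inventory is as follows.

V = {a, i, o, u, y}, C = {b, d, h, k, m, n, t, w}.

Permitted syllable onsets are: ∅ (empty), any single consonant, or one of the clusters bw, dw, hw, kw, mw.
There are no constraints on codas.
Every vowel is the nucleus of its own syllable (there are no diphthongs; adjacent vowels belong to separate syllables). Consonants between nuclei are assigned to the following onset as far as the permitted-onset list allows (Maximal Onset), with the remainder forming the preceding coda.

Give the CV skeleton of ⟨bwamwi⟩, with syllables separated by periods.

Nuclei (vowels): a, i → 2 syllables.
/a…i/ gap (V1→V2): /mw/ is a licit onset in full, so it all attaches to the next syllable.
Syllabification: bwa.mwi.
Mapping each syllable to C/V: /bwa/ → CCV, /mwi/ → CCV.

CCV.CCV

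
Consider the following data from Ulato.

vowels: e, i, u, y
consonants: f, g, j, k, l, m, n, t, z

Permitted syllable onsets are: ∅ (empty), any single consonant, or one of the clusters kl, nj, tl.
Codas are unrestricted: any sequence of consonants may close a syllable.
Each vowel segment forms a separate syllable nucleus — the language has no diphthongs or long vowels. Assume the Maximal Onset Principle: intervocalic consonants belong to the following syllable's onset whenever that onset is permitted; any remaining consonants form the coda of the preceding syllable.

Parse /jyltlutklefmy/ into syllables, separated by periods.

jyl.tlut.klef.my

Vowels present: y, u, e, y; each is a nucleus, giving 4 syllables.
σ1/σ2 boundary: /ltl/ — longest licit onset from the right is /tl/, leaving /l/ as coda.
σ2/σ3 boundary: cluster /tkl/ — the longest permitted-onset suffix is /kl/; onset = /kl/, preceding coda = /t/.
σ3/σ4 boundary: cluster /fm/ — the longest permitted-onset suffix is /m/; onset = /m/, preceding coda = /f/.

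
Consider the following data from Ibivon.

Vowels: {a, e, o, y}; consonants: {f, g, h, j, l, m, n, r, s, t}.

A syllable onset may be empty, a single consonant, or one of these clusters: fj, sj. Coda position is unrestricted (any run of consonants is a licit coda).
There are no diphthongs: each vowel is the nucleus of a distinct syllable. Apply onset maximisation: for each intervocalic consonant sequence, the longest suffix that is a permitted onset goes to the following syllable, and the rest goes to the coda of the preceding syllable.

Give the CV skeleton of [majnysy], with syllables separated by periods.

Nuclei (vowels): a, y, y → 3 syllables.
V1 /a/ – V2 /y/: cluster /jn/ — the longest permitted-onset suffix is /n/; onset = /n/, preceding coda = /j/.
V2 /y/ – V3 /y/: just /s/ — single C goes to the following onset.
Result: maj.ny.sy.
Mapping each syllable to C/V: /maj/ → CVC, /ny/ → CV, /sy/ → CV.

CVC.CV.CV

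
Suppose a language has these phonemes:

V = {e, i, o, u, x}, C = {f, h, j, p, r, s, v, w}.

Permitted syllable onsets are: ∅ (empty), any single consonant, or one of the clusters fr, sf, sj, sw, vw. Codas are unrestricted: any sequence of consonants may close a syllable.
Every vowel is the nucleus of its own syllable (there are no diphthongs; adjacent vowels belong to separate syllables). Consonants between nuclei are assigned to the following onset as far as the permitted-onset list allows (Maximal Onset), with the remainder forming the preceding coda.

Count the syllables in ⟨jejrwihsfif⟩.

Nuclei (vowels): e, i, i → 3 syllables.

3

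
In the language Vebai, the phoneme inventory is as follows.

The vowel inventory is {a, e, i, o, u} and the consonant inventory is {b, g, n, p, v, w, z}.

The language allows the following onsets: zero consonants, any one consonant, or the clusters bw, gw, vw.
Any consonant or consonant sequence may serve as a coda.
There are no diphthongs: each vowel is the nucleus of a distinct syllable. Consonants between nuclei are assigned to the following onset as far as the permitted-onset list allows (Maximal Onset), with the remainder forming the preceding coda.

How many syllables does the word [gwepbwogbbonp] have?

Vowels present: e, o, o; each is a nucleus, giving 3 syllables.

3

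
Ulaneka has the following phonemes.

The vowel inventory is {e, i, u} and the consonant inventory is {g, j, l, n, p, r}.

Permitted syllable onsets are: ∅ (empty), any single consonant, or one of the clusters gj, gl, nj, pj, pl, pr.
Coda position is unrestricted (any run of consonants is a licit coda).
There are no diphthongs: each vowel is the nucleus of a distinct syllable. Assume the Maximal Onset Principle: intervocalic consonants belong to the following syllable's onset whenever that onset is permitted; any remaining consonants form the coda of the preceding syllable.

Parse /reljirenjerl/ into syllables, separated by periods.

Vowels present: e, i, e, e; each is a nucleus, giving 4 syllables.
V1 /e/ – V2 /i/: /lj/; trying suffixes from longest down, /j/ is the first permitted one, so coda /l/ | onset /j/.
V2 /i/ – V3 /e/: just /r/ — single C goes to the following onset.
V3 /e/ – V4 /e/: cluster /nj/ — /nj/ is itself a permitted onset, so the whole cluster goes right; preceding coda = ∅.

rel.ji.re.njerl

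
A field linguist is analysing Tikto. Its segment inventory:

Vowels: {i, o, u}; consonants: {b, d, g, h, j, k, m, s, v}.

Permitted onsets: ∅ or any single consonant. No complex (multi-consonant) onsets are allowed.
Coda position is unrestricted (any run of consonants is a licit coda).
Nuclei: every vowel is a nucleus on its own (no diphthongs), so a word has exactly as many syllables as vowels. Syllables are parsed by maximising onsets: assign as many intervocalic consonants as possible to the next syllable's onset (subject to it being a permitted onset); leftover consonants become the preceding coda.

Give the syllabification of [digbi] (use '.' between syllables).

dig.bi

Nuclei (vowels): i, i → 2 syllables.
V1 /i/ – V2 /i/: /gb/; trying suffixes from longest down, /b/ is the first permitted one, so coda /g/ | onset /b/.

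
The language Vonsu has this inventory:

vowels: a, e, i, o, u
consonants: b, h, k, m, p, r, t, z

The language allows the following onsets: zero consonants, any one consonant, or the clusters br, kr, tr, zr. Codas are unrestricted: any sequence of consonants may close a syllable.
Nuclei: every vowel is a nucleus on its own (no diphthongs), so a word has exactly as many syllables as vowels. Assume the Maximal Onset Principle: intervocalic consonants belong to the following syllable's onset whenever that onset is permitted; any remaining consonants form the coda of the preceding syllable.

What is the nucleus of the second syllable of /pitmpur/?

u

Vowels present: i, u; each is a nucleus, giving 2 syllables.
The second nucleus (vowel 2 from the left) is /u/.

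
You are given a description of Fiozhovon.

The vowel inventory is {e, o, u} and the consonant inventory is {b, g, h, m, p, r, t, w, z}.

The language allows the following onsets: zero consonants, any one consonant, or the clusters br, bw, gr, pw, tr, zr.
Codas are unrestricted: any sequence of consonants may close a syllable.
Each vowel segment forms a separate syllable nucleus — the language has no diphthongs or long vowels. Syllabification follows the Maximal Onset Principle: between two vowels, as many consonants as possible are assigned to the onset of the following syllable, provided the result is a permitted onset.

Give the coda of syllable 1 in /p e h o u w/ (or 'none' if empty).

The vowels are e, o, u — 3 nuclei, so 3 syllables.
σ1/σ2 boundary: /h/ → onset of the next syllable (single consonants are always licit onsets).
σ2/σ3 boundary: nothing intervenes; syllable break is V.V.
Putting it together: pe.ho.uw.
Syllable 1 is /pe/: onset /p/, nucleus /e/, coda ∅.

none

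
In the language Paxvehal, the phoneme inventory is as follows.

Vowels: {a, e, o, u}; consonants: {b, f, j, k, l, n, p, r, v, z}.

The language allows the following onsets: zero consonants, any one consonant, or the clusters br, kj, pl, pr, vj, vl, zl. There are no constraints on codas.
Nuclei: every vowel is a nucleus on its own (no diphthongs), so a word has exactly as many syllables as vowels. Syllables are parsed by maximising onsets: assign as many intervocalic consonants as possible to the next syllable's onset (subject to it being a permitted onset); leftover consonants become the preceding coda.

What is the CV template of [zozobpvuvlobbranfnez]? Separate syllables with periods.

CV.CVCC.CV.CCVC.CCVCC.CVC

Nuclei (vowels): o, o, u, o, a, e → 6 syllables.
/o…o/ gap (V1→V2): /z/ is a single consonant, so it becomes the next onset.
/o…u/ gap (V2→V3): /bpv/ splits as /bp/ + /v/ (/v/ is the longest suffix that is a licit onset).
/u…o/ gap (V3→V4): /vl/ — entire cluster is a permitted onset → onset /vl/, coda ∅.
/o…a/ gap (V4→V5): /bbr/ — longest licit onset from the right is /br/, leaving /b/ as coda.
/a…e/ gap (V5→V6): /nfn/ splits as /nf/ + /n/ (/n/ is the longest suffix that is a licit onset).
So the parse is zo.zobp.vu.vlob.branf.nez.
Mapping each syllable to C/V: /zo/ → CV, /zobp/ → CVCC, /vu/ → CV, /vlob/ → CCVC, /branf/ → CCVCC, /nez/ → CVC.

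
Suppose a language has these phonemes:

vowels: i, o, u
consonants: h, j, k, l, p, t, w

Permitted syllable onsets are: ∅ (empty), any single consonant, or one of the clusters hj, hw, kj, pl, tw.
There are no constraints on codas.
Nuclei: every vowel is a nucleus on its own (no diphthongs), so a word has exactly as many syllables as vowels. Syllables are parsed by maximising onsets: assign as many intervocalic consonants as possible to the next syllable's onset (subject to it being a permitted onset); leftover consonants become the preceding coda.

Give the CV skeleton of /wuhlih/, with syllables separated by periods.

The vowels are u, i — 2 nuclei, so 2 syllables.
/u…i/ gap (V1→V2): /hl/ — longest licit onset from the right is /l/, leaving /h/ as coda.
So the parse is wuh.lih.
Mapping each syllable to C/V: /wuh/ → CVC, /lih/ → CVC.

CVC.CVC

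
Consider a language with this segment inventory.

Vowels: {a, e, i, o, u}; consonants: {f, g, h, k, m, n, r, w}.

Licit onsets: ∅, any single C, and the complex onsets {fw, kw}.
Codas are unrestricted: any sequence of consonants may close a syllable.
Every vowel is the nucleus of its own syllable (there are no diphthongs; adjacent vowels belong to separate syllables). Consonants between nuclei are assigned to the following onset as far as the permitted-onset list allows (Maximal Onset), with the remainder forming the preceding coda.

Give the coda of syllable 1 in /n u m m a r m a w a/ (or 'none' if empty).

Vowels present: u, a, a, a; each is a nucleus, giving 4 syllables.
/u…a/ gap (V1→V2): /mm/; trying suffixes from longest down, /m/ is the first permitted one, so coda /m/ | onset /m/.
/a…a/ gap (V2→V3): cluster /rm/ — the longest permitted-onset suffix is /m/; onset = /m/, preceding coda = /r/.
/a…a/ gap (V3→V4): /w/ is a single consonant, so it becomes the next onset.
Syllabification: num.mar.ma.wa.
Syllable 1 is /num/: onset /n/, nucleus /u/, coda /m/.

m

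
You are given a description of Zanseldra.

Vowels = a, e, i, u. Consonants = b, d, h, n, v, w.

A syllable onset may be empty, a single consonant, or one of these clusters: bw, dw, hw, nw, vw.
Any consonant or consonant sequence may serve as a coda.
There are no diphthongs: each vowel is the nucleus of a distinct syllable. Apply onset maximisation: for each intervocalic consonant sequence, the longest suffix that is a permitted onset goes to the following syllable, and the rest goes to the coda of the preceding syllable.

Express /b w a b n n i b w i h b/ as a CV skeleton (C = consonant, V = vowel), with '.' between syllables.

CCVCC.CV.CCVCC

The vowels are a, i, i — 3 nuclei, so 3 syllables.
V1 /a/ – V2 /i/: /bnn/ splits as /bn/ + /n/ (/n/ is the longest suffix that is a licit onset).
V2 /i/ – V3 /i/: /bw/ is a licit onset in full, so it all attaches to the next syllable.
Result: bwabn.ni.bwihb.
Mapping each syllable to C/V: /bwabn/ → CCVCC, /ni/ → CV, /bwihb/ → CCVCC.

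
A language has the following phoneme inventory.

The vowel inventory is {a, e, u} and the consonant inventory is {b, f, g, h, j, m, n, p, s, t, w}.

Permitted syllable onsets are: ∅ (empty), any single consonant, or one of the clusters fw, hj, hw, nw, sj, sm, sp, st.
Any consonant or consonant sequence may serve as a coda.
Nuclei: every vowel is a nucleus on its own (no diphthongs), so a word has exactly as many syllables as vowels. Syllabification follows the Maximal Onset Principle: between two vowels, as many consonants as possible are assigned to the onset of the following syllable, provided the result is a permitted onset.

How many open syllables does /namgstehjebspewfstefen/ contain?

2

The vowels are a, e, e, e, e, e — 6 nuclei, so 6 syllables.
Between /a/ (V1) and /e/ (V2): /mgst/ — longest licit onset from the right is /st/, leaving /mg/ as coda.
Between /e/ (V2) and /e/ (V3): cluster /hj/ — /hj/ is itself a permitted onset, so the whole cluster goes right; preceding coda = ∅.
Between /e/ (V3) and /e/ (V4): cluster /bsp/ — the longest permitted-onset suffix is /sp/; onset = /sp/, preceding coda = /b/.
Between /e/ (V4) and /e/ (V5): /wfst/ — longest licit onset from the right is /st/, leaving /wf/ as coda.
Between /e/ (V5) and /e/ (V6): /f/ → onset of the next syllable (single consonants are always licit onsets).
So the parse is namg.ste.hjeb.spewf.ste.fen.
Classifying each syllable: /namg/ (closed), /ste/ (open), /hjeb/ (closed), /spewf/ (closed), /ste/ (open), /fen/ (closed).
Open syllables: 2.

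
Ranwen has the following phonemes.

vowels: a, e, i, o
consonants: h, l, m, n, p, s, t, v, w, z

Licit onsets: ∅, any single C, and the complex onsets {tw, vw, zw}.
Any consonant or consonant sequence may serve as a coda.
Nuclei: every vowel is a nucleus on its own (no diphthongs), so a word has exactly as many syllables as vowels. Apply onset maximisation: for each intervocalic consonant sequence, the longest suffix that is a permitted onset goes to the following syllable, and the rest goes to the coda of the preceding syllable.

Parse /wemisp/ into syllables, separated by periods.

we.misp

Vowels present: e, i; each is a nucleus, giving 2 syllables.
/e…i/ gap (V1→V2): just /m/ — single C goes to the following onset.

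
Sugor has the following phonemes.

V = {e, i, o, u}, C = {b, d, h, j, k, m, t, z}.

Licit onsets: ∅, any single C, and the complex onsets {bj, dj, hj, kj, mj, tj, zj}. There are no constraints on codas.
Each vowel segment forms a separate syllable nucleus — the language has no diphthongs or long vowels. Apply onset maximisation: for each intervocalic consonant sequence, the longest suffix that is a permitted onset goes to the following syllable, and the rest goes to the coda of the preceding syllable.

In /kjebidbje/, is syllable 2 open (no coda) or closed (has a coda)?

closed

Vowels present: e, i, e; each is a nucleus, giving 3 syllables.
V1 /e/ – V2 /i/: /b/ is a single consonant, so it becomes the next onset.
V2 /i/ – V3 /e/: cluster /dbj/ — the longest permitted-onset suffix is /bj/; onset = /bj/, preceding coda = /d/.
Syllabification: kje.bid.bje.
Syllable 2 is /bid/ with coda /d/, so it is closed.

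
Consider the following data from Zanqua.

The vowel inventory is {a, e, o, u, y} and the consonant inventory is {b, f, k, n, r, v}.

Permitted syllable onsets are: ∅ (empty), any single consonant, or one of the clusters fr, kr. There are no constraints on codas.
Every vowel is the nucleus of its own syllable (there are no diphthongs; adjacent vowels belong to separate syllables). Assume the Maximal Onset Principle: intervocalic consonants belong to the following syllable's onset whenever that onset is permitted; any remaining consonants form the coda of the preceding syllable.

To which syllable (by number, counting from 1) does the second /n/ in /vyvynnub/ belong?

3

Nuclei (vowels): y, y, u → 3 syllables.
/y…y/ gap (V1→V2): /v/ is a single consonant, so it becomes the next onset.
/y…u/ gap (V2→V3): /nn/; trying suffixes from longest down, /n/ is the first permitted one, so coda /n/ | onset /n/.
Result: vy.vyn.nub.
The second /n/ is in the onset of syllable 3 (/nub/).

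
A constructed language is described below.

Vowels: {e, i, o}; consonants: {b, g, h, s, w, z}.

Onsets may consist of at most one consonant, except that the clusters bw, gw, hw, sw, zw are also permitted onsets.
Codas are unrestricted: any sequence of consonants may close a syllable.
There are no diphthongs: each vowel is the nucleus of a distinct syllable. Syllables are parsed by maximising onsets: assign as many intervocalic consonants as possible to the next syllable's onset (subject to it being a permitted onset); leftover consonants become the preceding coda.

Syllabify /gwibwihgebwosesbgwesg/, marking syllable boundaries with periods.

gwi.bwih.ge.bwo.sesb.gwesg

Nuclei (vowels): i, i, e, o, e, e → 6 syllables.
/i…i/ gap (V1→V2): /bw/ is a licit onset in full, so it all attaches to the next syllable.
/i…e/ gap (V2→V3): /hg/; trying suffixes from longest down, /g/ is the first permitted one, so coda /h/ | onset /g/.
/e…o/ gap (V3→V4): cluster /bw/ — /bw/ is itself a permitted onset, so the whole cluster goes right; preceding coda = ∅.
/o…e/ gap (V4→V5): just /s/ — single C goes to the following onset.
/e…e/ gap (V5→V6): /sbgw/ — longest licit onset from the right is /gw/, leaving /sb/ as coda.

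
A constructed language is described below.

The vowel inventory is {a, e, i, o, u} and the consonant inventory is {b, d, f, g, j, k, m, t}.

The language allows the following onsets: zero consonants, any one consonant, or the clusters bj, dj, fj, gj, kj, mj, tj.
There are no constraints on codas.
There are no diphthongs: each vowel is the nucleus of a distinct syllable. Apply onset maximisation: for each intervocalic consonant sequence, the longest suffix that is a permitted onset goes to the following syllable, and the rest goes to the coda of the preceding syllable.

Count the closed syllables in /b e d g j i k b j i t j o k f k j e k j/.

Nuclei (vowels): e, i, i, o, e → 5 syllables.
V1 /e/ – V2 /i/: /dgj/ splits as /d/ + /gj/ (/gj/ is the longest suffix that is a licit onset).
V2 /i/ – V3 /i/: /kbj/; trying suffixes from longest down, /bj/ is the first permitted one, so coda /k/ | onset /bj/.
V3 /i/ – V4 /o/: cluster /tj/ — /tj/ is itself a permitted onset, so the whole cluster goes right; preceding coda = ∅.
V4 /o/ – V5 /e/: /kfkj/ — longest licit onset from the right is /kj/, leaving /kf/ as coda.
Result: bed.gjik.bji.tjokf.kjekj.
Classifying each syllable: /bed/ (closed), /gjik/ (closed), /bji/ (open), /tjokf/ (closed), /kjekj/ (closed).
Closed syllables: 4.

4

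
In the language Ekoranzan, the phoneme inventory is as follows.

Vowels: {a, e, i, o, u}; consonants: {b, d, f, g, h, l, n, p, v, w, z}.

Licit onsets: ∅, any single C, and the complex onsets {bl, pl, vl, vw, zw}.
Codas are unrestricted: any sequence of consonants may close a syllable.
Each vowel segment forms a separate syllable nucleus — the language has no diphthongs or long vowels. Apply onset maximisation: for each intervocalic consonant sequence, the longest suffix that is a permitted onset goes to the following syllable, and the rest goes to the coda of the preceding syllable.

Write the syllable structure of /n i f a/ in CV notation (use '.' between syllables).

The vowels are i, a — 2 nuclei, so 2 syllables.
Between /i/ (V1) and /a/ (V2): just /f/ — single C goes to the following onset.
Syllabification: ni.fa.
Mapping each syllable to C/V: /ni/ → CV, /fa/ → CV.

CV.CV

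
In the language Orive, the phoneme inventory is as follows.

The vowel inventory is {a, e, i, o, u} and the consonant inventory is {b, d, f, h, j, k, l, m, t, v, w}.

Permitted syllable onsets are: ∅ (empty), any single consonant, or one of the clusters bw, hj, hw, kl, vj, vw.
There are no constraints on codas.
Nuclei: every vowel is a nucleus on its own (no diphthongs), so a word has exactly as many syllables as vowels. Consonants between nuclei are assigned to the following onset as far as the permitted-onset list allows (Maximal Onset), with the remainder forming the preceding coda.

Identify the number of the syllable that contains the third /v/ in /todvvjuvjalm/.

Vowels present: o, u, a; each is a nucleus, giving 3 syllables.
Between /o/ (V1) and /u/ (V2): /dvvj/ — longest licit onset from the right is /vj/, leaving /dv/ as coda.
Between /u/ (V2) and /a/ (V3): /vj/ — entire cluster is a permitted onset → onset /vj/, coda ∅.
So the parse is todv.vju.vjalm.
The third /v/ is in the onset of syllable 3 (/vjalm/).

3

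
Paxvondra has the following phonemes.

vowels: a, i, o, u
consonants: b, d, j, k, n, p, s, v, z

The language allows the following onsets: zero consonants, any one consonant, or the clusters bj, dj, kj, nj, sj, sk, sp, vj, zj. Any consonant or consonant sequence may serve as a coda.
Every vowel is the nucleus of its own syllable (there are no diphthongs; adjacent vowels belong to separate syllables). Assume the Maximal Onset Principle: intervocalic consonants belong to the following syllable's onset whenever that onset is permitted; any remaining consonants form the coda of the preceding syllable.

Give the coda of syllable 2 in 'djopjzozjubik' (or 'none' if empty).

The vowels are o, o, u, i — 4 nuclei, so 4 syllables.
Between /o/ (V1) and /o/ (V2): /pjz/ splits as /pj/ + /z/ (/z/ is the longest suffix that is a licit onset).
Between /o/ (V2) and /u/ (V3): /zj/ — entire cluster is a permitted onset → onset /zj/, coda ∅.
Between /u/ (V3) and /i/ (V4): /b/ → onset of the next syllable (single consonants are always licit onsets).
So the parse is djopj.zo.zju.bik.
Syllable 2 is /zo/: onset /z/, nucleus /o/, coda ∅.

none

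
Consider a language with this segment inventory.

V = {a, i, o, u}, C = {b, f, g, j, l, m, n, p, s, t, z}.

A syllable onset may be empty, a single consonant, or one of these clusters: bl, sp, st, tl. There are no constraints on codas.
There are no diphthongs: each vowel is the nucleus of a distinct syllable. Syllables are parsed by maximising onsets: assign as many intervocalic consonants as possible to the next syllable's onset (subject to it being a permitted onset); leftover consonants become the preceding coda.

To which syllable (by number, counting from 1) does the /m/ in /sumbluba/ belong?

Vowels present: u, u, a; each is a nucleus, giving 3 syllables.
/u…u/ gap (V1→V2): /mbl/; trying suffixes from longest down, /bl/ is the first permitted one, so coda /m/ | onset /bl/.
/u…a/ gap (V2→V3): just /b/ — single C goes to the following onset.
So the parse is sum.blu.ba.
The /m/ is in the coda of syllable 1 (/sum/).

1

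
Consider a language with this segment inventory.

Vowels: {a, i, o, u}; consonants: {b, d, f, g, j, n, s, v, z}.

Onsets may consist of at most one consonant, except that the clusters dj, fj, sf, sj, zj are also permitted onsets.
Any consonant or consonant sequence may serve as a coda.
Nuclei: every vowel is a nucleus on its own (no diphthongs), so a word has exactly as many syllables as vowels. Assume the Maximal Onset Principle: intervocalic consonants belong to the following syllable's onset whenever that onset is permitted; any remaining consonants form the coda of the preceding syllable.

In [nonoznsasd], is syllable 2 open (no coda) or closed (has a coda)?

closed

Nuclei (vowels): o, o, a → 3 syllables.
Between /o/ (V1) and /o/ (V2): /n/ is a single consonant, so it becomes the next onset.
Between /o/ (V2) and /a/ (V3): /zns/; trying suffixes from longest down, /s/ is the first permitted one, so coda /zn/ | onset /s/.
Result: no.nozn.sasd.
Syllable 2 is /nozn/ with coda /zn/, so it is closed.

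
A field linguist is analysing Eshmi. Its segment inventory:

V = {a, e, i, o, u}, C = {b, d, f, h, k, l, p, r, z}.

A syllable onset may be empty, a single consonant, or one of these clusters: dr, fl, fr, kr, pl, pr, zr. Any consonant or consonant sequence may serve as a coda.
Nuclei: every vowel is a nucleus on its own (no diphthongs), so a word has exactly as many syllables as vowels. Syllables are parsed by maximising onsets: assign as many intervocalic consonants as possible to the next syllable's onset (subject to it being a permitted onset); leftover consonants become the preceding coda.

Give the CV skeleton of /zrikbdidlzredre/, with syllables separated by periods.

The vowels are i, i, e, e — 4 nuclei, so 4 syllables.
/i…i/ gap (V1→V2): cluster /kbd/ — the longest permitted-onset suffix is /d/; onset = /d/, preceding coda = /kb/.
/i…e/ gap (V2→V3): /dlzr/; trying suffixes from longest down, /zr/ is the first permitted one, so coda /dl/ | onset /zr/.
/e…e/ gap (V3→V4): cluster /dr/ — /dr/ is itself a permitted onset, so the whole cluster goes right; preceding coda = ∅.
Result: zrikb.didl.zre.dre.
Mapping each syllable to C/V: /zrikb/ → CCVCC, /didl/ → CVCC, /zre/ → CCV, /dre/ → CCV.

CCVCC.CVCC.CCV.CCV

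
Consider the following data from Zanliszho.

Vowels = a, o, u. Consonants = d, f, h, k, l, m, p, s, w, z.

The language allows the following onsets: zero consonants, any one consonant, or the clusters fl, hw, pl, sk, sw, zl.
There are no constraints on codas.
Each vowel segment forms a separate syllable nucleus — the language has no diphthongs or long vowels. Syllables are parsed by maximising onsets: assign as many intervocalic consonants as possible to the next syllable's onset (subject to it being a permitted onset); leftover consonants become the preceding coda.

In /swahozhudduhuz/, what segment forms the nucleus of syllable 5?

u

Nuclei (vowels): a, o, u, u, u → 5 syllables.
The fifth nucleus (vowel 5 from the left) is /u/.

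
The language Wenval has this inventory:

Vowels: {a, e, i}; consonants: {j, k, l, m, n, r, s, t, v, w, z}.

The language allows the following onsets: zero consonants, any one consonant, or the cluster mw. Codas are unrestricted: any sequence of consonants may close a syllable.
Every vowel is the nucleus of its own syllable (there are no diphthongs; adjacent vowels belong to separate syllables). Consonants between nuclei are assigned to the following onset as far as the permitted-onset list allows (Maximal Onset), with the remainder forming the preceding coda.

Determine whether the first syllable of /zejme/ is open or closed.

closed

Nuclei (vowels): e, e → 2 syllables.
σ1/σ2 boundary: /jm/; trying suffixes from longest down, /m/ is the first permitted one, so coda /j/ | onset /m/.
Result: zej.me.
Syllable 1 is /zej/ with coda /j/, so it is closed.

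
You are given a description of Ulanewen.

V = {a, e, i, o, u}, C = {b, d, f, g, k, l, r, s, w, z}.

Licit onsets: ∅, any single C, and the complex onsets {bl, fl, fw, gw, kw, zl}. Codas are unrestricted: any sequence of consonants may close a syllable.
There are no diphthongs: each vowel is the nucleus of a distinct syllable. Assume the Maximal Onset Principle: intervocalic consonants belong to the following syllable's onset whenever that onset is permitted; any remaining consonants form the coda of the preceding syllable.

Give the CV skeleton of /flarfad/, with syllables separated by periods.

CCVC.CVC

Nuclei (vowels): a, a → 2 syllables.
σ1/σ2 boundary: /rf/ — longest licit onset from the right is /f/, leaving /r/ as coda.
So the parse is flar.fad.
Mapping each syllable to C/V: /flar/ → CCVC, /fad/ → CVC.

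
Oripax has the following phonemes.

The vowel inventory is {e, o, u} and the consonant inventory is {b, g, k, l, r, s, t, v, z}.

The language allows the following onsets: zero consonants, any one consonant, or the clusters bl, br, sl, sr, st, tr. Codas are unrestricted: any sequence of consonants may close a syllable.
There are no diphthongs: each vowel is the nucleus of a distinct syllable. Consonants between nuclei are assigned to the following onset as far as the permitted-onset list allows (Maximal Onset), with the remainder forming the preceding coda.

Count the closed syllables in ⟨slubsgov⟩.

2

Nuclei (vowels): u, o → 2 syllables.
V1 /u/ – V2 /o/: /bsg/; trying suffixes from longest down, /g/ is the first permitted one, so coda /bs/ | onset /g/.
Putting it together: slubs.gov.
Classifying each syllable: /slubs/ (closed), /gov/ (closed).
Closed syllables: 2.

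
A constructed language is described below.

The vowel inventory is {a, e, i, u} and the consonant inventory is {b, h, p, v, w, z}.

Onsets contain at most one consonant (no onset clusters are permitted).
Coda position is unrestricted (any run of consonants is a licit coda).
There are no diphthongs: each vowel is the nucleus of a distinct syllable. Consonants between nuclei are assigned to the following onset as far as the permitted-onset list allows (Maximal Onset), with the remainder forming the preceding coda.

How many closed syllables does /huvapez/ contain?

1

Nuclei (vowels): u, a, e → 3 syllables.
Between /u/ (V1) and /a/ (V2): /v/ is a single consonant, so it becomes the next onset.
Between /a/ (V2) and /e/ (V3): /p/ → onset of the next syllable (single consonants are always licit onsets).
Putting it together: hu.va.pez.
Classifying each syllable: /hu/ (open), /va/ (open), /pez/ (closed).
Closed syllables: 1.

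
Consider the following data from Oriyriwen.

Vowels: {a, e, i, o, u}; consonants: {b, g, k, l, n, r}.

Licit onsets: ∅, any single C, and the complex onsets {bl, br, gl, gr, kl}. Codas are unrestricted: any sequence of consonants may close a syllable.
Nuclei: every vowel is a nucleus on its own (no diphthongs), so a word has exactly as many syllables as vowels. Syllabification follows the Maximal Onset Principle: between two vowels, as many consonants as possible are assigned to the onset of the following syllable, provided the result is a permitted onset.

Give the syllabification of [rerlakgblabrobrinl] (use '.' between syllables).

rer.lakg.bla.bro.brinl

The vowels are e, a, a, o, i — 5 nuclei, so 5 syllables.
σ1/σ2 boundary: /rl/ splits as /r/ + /l/ (/l/ is the longest suffix that is a licit onset).
σ2/σ3 boundary: /kgbl/ splits as /kg/ + /bl/ (/bl/ is the longest suffix that is a licit onset).
σ3/σ4 boundary: /br/ is a licit onset in full, so it all attaches to the next syllable.
σ4/σ5 boundary: /br/ — entire cluster is a permitted onset → onset /br/, coda ∅.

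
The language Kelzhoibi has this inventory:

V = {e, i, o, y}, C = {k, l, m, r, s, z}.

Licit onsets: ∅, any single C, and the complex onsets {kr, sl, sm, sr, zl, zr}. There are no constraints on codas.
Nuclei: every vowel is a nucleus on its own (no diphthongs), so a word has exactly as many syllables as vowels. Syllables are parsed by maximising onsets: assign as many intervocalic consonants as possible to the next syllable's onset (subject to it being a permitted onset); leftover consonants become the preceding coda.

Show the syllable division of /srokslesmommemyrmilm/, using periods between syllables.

Nuclei (vowels): o, e, o, e, y, i → 6 syllables.
V1 /o/ – V2 /e/: /ksl/ splits as /k/ + /sl/ (/sl/ is the longest suffix that is a licit onset).
V2 /e/ – V3 /o/: cluster /sm/ — /sm/ is itself a permitted onset, so the whole cluster goes right; preceding coda = ∅.
V3 /o/ – V4 /e/: /mm/; trying suffixes from longest down, /m/ is the first permitted one, so coda /m/ | onset /m/.
V4 /e/ – V5 /y/: /m/ is a single consonant, so it becomes the next onset.
V5 /y/ – V6 /i/: cluster /rm/ — the longest permitted-onset suffix is /m/; onset = /m/, preceding coda = /r/.

srok.sle.smom.me.myr.milm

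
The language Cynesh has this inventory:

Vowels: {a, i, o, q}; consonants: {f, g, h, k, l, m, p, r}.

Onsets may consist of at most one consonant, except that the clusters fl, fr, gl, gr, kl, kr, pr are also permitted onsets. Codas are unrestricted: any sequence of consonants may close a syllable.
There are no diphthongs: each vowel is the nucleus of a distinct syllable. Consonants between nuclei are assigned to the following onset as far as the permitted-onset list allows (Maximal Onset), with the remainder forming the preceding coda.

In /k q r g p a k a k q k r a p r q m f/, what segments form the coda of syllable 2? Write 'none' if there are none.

The vowels are q, a, a, q, a, q — 6 nuclei, so 6 syllables.
V1 /q/ – V2 /a/: /rgp/ splits as /rg/ + /p/ (/p/ is the longest suffix that is a licit onset).
V2 /a/ – V3 /a/: /k/ is a single consonant, so it becomes the next onset.
V3 /a/ – V4 /q/: /k/ is a single consonant, so it becomes the next onset.
V4 /q/ – V5 /a/: cluster /kr/ — /kr/ is itself a permitted onset, so the whole cluster goes right; preceding coda = ∅.
V5 /a/ – V6 /q/: /pr/ is a licit onset in full, so it all attaches to the next syllable.
Result: kqrg.pa.ka.kq.kra.prqmf.
Syllable 2 is /pa/: onset /p/, nucleus /a/, coda ∅.

none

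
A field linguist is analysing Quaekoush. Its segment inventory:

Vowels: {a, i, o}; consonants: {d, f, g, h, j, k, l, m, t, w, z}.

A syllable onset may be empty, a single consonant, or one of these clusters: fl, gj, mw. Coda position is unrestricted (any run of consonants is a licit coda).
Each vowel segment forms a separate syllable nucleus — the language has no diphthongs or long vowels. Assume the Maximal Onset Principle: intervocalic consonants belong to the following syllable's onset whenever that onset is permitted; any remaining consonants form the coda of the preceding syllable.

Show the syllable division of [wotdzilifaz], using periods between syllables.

wotd.zi.li.faz

Vowels present: o, i, i, a; each is a nucleus, giving 4 syllables.
V1 /o/ – V2 /i/: /tdz/ — longest licit onset from the right is /z/, leaving /td/ as coda.
V2 /i/ – V3 /i/: just /l/ — single C goes to the following onset.
V3 /i/ – V4 /a/: /f/ → onset of the next syllable (single consonants are always licit onsets).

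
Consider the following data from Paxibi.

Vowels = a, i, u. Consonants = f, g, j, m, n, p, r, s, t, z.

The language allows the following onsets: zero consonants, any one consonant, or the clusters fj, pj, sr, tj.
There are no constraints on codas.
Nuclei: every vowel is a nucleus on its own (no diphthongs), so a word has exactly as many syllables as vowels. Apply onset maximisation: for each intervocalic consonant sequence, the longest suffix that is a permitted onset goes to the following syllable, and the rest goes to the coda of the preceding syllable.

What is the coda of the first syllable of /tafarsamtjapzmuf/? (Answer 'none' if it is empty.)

The vowels are a, a, a, a, u — 5 nuclei, so 5 syllables.
/a…a/ gap (V1→V2): just /f/ — single C goes to the following onset.
/a…a/ gap (V2→V3): /rs/; trying suffixes from longest down, /s/ is the first permitted one, so coda /r/ | onset /s/.
/a…a/ gap (V3→V4): /mtj/ splits as /m/ + /tj/ (/tj/ is the longest suffix that is a licit onset).
/a…u/ gap (V4→V5): cluster /pzm/ — the longest permitted-onset suffix is /m/; onset = /m/, preceding coda = /pz/.
So the parse is ta.far.sam.tjapz.muf.
Syllable 1 is /ta/: onset /t/, nucleus /a/, coda ∅.

none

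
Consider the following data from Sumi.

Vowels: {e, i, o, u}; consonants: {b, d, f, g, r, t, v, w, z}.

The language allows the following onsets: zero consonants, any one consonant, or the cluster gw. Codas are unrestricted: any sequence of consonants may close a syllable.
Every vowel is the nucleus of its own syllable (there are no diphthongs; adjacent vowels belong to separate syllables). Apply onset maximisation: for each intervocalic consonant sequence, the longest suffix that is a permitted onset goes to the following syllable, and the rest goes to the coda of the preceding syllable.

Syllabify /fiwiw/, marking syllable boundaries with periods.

fi.wiw

Nuclei (vowels): i, i → 2 syllables.
V1 /i/ – V2 /i/: /w/ → onset of the next syllable (single consonants are always licit onsets).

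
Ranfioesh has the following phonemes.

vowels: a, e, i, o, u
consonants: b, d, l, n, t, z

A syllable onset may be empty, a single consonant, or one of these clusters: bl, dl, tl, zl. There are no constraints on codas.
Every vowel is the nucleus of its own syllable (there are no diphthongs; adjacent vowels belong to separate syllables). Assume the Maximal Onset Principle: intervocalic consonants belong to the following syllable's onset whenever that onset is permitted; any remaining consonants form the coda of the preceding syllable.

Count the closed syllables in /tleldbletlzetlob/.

Nuclei (vowels): e, e, e, o → 4 syllables.
Between /e/ (V1) and /e/ (V2): cluster /ldbl/ — the longest permitted-onset suffix is /bl/; onset = /bl/, preceding coda = /ld/.
Between /e/ (V2) and /e/ (V3): /tlz/ — longest licit onset from the right is /z/, leaving /tl/ as coda.
Between /e/ (V3) and /o/ (V4): /tl/ — entire cluster is a permitted onset → onset /tl/, coda ∅.
Syllabification: tleld.bletl.ze.tlob.
Classifying each syllable: /tleld/ (closed), /bletl/ (closed), /ze/ (open), /tlob/ (closed).
Closed syllables: 3.

3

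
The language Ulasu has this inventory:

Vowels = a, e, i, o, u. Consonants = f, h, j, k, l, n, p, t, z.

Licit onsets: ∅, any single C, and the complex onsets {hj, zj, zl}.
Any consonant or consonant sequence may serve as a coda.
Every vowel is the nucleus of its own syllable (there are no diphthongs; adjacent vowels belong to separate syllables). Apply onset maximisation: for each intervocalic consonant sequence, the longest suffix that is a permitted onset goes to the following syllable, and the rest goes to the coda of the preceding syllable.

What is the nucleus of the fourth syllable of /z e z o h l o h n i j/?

i

The vowels are e, o, o, i — 4 nuclei, so 4 syllables.
The fourth nucleus (vowel 4 from the left) is /i/.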